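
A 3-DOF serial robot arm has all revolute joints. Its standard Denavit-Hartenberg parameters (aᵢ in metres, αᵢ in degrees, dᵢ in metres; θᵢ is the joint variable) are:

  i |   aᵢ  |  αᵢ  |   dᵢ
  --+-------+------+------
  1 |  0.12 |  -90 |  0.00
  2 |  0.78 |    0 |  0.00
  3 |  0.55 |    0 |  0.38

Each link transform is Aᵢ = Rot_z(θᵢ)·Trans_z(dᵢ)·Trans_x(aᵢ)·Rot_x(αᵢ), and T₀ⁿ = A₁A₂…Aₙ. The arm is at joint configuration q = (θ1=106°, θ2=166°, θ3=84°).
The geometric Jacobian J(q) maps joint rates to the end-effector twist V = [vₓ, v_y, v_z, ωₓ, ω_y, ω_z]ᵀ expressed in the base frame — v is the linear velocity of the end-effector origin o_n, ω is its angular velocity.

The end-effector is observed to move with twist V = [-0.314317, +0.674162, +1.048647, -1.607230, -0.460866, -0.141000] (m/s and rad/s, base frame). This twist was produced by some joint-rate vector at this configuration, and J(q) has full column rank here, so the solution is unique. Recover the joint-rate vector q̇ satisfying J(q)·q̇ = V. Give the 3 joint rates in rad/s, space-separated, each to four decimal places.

-0.1410 0.9700 0.7020

o_n = [-0.1379, -0.8977, 0.3281]
J₁: ẑ×o_n = [0.8977, -0.1379, 0.0000], ω = ẑ
J2: z=[-0.9613, -0.2756, 0.0000] o=[-0.0331, 0.1154, 0.0000] → [-0.0904, 0.3154, 0.9449, -0.9613, -0.2756, 0.0000]
J3: z=[-0.9613, -0.2756, 0.0000] o=[0.1755, -0.6122, -0.1887] → [-0.1425, 0.4968, 0.1881, -0.9613, -0.2756, 0.0000]
q̇ = J⁺·V = [-0.1410, 0.9700, 0.7020]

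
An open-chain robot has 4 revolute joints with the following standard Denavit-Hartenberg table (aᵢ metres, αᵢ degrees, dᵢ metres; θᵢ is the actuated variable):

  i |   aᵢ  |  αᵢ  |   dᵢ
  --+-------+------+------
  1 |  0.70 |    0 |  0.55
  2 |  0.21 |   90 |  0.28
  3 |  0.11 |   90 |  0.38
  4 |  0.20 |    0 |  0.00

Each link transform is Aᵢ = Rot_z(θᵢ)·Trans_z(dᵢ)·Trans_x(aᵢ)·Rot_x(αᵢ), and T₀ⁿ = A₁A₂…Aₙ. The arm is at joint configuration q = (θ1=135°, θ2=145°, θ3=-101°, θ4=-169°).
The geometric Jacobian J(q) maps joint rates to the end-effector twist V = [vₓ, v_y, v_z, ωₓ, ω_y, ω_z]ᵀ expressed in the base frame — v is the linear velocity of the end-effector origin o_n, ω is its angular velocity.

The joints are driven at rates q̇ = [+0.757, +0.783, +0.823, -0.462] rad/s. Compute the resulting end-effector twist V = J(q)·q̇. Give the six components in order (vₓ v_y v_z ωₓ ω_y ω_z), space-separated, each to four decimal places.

o_n = [-0.7923, 0.2126, 0.9147]
J₁: ẑ×o_n = [-0.2126, -0.7923, 0.0000], ω = ẑ
J2: z=[0.0000, 0.0000, 1.0000] o=[-0.4950, 0.4950, 0.5500] → [0.2824, -0.2973, 0.0000, 0.0000, 0.0000, 1.0000]
J3: z=[-0.9848, -0.1736, 0.0000] o=[-0.4585, 0.2882, 0.8300] → [-0.0147, 0.0835, 0.0165, -0.9848, -0.1736, 0.0000]
J4: z=[-0.1705, 0.9667, 0.1908] o=[-0.8364, 0.2428, 0.7220] → [0.1921, 0.0413, -0.0375, -0.1705, 0.9667, 0.1908]
V = J·q̇ = [-0.0407, -0.7829, 0.0309, -0.7317, -0.5895, 1.4518]

-0.0407 -0.7829 0.0309 -0.7317 -0.5895 1.4518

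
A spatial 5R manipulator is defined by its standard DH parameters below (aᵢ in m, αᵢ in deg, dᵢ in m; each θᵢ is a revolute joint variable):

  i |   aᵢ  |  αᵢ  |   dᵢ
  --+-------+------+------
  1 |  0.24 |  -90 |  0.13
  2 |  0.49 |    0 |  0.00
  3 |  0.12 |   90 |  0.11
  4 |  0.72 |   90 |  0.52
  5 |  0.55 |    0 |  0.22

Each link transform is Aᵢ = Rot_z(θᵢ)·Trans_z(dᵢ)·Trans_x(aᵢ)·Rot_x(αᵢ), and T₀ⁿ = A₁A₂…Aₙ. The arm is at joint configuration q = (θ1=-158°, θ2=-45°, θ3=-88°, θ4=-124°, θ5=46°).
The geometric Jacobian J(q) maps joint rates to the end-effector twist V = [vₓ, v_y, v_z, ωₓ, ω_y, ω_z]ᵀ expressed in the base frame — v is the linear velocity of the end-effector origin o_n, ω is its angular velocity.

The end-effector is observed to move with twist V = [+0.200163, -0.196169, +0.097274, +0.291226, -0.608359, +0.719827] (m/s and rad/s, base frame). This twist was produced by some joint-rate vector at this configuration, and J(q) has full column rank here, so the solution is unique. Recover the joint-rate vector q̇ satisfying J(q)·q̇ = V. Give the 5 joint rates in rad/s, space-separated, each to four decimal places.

o_n = [-0.6070, 0.4888, -0.6443]
J₁: ẑ×o_n = [-0.4888, -0.6070, 0.0000], ω = ẑ
J2: z=[0.3746, -0.9272, 0.0000] o=[-0.2225, -0.0899, 0.1300] → [0.7179, 0.2901, -0.1397, 0.3746, -0.9272, 0.0000]
J3: z=[0.3746, -0.9272, 0.0000] o=[-0.5438, -0.2197, 0.4765] → [1.0392, 0.4199, 0.2068, 0.3746, -0.9272, 0.0000]
J4: z=[0.6781, 0.2740, -0.6820] o=[-0.4267, -0.2910, 0.5642] → [0.2008, 0.9425, 0.5782, 0.6781, 0.2740, -0.6820]
J5: z=[-0.3148, -0.7303, -0.6063] o=[-0.5523, 0.3020, -0.0849] → [0.5218, -0.1429, -0.0988, -0.3148, -0.7303, -0.6063]
q̇ = J⁺·V = [0.8770, 0.2870, 0.3280, 0.1380, 0.1040]

0.8770 0.2870 0.3280 0.1380 0.1040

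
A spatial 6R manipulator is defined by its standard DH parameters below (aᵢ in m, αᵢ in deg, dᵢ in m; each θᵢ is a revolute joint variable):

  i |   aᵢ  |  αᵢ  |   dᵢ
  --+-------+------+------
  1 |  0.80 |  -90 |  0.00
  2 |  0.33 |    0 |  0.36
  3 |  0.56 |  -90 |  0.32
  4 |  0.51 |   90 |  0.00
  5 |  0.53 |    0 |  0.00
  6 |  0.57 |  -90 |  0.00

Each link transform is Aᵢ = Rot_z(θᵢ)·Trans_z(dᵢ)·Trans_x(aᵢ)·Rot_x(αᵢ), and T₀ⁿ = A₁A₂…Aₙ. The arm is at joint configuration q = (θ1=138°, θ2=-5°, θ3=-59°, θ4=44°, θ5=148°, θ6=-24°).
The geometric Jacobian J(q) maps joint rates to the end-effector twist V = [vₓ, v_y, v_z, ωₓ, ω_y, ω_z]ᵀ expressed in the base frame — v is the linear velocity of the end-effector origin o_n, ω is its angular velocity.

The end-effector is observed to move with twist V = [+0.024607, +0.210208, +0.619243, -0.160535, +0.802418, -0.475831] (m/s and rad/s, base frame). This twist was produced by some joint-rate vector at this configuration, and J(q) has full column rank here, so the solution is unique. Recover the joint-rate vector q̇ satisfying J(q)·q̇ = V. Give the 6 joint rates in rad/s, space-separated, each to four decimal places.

-0.1720 -0.2440 -0.2600 0.7230 0.1280 -0.1070

o_n = [-2.0390, 0.6795, 0.0349]
J₁: ẑ×o_n = [-0.6795, -2.0390, 0.0000], ω = ẑ
J2: z=[-0.6691, -0.7431, 0.0000] o=[-0.5945, 0.5353, 0.0000] → [-0.0259, 0.0233, -1.1700, -0.6691, -0.7431, 0.0000]
J3: z=[-0.6691, -0.7431, 0.0000] o=[-1.0797, 0.4877, 0.0288] → [-0.0045, 0.0041, -0.8412, -0.6691, -0.7431, 0.0000]
J4: z=[-0.6679, 0.6014, -0.4384] o=[-1.4763, 0.4142, 0.5321] → [-0.1827, -0.0854, 0.1612, -0.6679, 0.6014, -0.4384]
J5: z=[-0.7076, -0.3308, 0.6244] o=[-1.3587, 0.7851, 0.8618] → [0.3395, -1.0099, -0.1503, -0.7076, -0.3308, 0.6244]
J6: z=[-0.7076, -0.3308, 0.6244] o=[-1.6499, 0.6271, 0.4481] → [0.1040, -0.5353, -0.1658, -0.7076, -0.3308, 0.6244]
q̇ = J⁺·V = [-0.1720, -0.2440, -0.2600, 0.7230, 0.1280, -0.1070]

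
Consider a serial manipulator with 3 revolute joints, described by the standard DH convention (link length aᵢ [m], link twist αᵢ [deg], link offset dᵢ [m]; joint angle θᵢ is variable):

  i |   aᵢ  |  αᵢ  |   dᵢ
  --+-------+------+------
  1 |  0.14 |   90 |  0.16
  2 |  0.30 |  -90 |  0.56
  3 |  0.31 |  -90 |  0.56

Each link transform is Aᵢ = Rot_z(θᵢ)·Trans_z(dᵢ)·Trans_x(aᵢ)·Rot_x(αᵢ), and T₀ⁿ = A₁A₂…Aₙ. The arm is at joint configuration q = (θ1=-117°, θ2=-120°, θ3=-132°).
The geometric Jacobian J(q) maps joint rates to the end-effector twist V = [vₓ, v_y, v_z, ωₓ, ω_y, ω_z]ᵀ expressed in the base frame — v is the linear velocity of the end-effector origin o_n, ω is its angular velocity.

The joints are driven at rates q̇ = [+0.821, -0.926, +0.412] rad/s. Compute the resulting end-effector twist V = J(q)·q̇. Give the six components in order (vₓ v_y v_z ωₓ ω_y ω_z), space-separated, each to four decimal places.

0.2255 -0.4156 -0.4884 0.6631 -0.7383 0.6150

o_n = [-0.9669, -0.1568, -0.2002]
J₁: ẑ×o_n = [0.1568, -0.9669, 0.0000], ω = ẑ
J2: z=[-0.8910, 0.4540, 0.0000] o=[-0.0636, -0.1247, 0.1600] → [-0.1635, -0.3209, 0.4387, -0.8910, 0.4540, 0.0000]
J3: z=[-0.3932, -0.7716, -0.5000] o=[-0.4944, 0.2631, -0.0998] → [-0.1325, 0.1968, -0.1995, -0.3932, -0.7716, -0.5000]
V = J·q̇ = [0.2255, -0.4156, -0.4884, 0.6631, -0.7383, 0.6150]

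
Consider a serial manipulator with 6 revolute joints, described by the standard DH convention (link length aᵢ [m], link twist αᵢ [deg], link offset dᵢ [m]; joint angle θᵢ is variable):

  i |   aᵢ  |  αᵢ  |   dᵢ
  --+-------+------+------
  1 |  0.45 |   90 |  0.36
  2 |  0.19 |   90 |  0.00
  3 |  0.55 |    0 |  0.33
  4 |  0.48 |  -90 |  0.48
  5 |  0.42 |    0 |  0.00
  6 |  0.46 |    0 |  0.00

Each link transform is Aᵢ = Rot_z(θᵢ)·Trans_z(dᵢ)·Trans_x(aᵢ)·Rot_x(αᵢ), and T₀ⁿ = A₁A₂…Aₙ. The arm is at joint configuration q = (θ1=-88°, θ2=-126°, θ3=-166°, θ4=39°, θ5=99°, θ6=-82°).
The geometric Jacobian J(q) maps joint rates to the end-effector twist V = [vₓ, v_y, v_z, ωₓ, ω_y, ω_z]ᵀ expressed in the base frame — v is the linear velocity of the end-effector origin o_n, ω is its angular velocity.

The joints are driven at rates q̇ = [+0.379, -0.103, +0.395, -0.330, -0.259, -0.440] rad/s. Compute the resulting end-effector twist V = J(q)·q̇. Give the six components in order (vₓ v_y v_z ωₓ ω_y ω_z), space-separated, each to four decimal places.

o_n = [0.8407, -0.7144, 1.2071]
J₁: ẑ×o_n = [0.7144, 0.8407, -0.0000], ω = ẑ
J2: z=[-0.9994, -0.0349, 0.0000] o=[0.0157, -0.4497, 0.3600] → [-0.0296, 0.8466, 0.2933, -0.9994, -0.0349, 0.0000]
J3: z=[-0.0282, 0.8085, 0.5878] o=[0.0118, -0.3381, 0.2063] → [1.0304, 0.5155, -0.6596, -0.0282, 0.8085, 0.5878]
J4: z=[-0.0282, 0.8085, 0.5878] o=[0.1464, -0.3801, 0.8320] → [0.4998, 0.4187, -0.5519, -0.0282, 0.8085, 0.5878]
J5: z=[0.5851, 0.4901, -0.6461] o=[0.5219, -0.1484, 1.3478] → [-0.4347, -0.1237, -0.4874, 0.5851, 0.4901, -0.6461]
J6: z=[0.5851, 0.4901, -0.6461] o=[0.4804, -0.4624, 1.0720] → [-0.0966, -0.3119, -0.3240, 0.5851, 0.4901, -0.6461]
V = J·q̇ = [0.6709, 0.4661, 0.1602, -0.3079, -0.2865, 0.8688]

0.6709 0.4661 0.1602 -0.3079 -0.2865 0.8688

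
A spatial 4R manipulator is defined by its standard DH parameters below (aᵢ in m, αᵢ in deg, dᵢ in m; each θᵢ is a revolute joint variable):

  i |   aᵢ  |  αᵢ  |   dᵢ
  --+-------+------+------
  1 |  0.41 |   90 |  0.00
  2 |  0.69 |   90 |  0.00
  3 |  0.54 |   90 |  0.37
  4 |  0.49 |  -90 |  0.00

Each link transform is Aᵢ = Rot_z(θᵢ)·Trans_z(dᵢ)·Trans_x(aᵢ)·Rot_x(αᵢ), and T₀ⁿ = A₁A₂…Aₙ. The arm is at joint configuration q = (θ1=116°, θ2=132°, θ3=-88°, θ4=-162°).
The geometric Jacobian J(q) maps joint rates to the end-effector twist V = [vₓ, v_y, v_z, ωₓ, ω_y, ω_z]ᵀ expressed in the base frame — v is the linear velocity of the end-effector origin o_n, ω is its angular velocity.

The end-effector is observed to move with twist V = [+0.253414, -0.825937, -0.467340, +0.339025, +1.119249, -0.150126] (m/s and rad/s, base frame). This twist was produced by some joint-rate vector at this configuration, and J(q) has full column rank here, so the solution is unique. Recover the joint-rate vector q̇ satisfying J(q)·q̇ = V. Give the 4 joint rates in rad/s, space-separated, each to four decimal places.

o_n = [-0.1142, 0.0656, 0.6609]
J₁: ẑ×o_n = [-0.0656, -0.1142, 0.0000], ω = ẑ
J2: z=[0.8988, 0.4384, 0.0000] o=[-0.1797, 0.3685, 0.0000] → [0.2897, -0.5941, -0.3010, 0.8988, 0.4384, 0.0000]
J3: z=[-0.3258, 0.6679, 0.6691] o=[0.0227, -0.0465, 0.5128] → [0.0240, -0.0433, 0.0549, -0.3258, 0.6679, 0.6691]
J4: z=[-0.3245, 0.5857, -0.7427] o=[-0.5774, -0.0472, 0.7744] → [0.0174, -0.3808, -0.3079, -0.3245, 0.5857, -0.7427]
q̇ = J⁺·V = [0.1430, 0.8230, 0.4410, 0.7920]

0.1430 0.8230 0.4410 0.7920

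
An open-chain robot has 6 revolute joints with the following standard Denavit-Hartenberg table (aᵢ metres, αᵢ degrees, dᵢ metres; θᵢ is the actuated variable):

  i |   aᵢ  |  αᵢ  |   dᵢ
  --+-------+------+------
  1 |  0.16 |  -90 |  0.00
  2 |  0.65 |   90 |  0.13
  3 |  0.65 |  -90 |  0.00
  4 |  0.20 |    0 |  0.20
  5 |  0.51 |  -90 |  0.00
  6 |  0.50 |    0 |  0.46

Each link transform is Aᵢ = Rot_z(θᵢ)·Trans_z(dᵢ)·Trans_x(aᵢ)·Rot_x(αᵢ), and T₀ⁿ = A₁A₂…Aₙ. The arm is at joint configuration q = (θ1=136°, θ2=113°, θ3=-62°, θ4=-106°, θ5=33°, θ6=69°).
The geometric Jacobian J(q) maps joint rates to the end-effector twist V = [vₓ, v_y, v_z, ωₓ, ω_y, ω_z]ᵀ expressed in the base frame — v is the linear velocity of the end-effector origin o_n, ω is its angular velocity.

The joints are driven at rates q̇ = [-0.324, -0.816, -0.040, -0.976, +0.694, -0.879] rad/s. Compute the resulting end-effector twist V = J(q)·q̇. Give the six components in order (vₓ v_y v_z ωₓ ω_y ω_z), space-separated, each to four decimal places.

-0.8726 0.6886 0.0282 -0.1814 0.4618 0.1837

o_n = [0.4448, 1.0813, -1.1958]
J₁: ẑ×o_n = [-1.0813, 0.4448, 0.0000], ω = ẑ
J2: z=[-0.6947, -0.7193, 0.0000] o=[-0.1151, 0.1111, 0.0000] → [0.8602, -0.8307, -0.2711, -0.6947, -0.7193, 0.0000]
J3: z=[-0.6622, 0.6394, -0.3907] o=[-0.0227, -0.1588, -0.5983] → [0.1025, -0.5783, -1.1201, -0.6622, 0.6394, -0.3907]
J4: z=[-0.0780, -0.5774, -0.8128] o=[0.4617, 0.1712, -0.8792] → [0.9225, -0.0109, -0.0807, -0.0780, -0.5774, -0.8128]
J5: z=[-0.0780, -0.5774, -0.8128] o=[0.2778, 0.1507, -1.0931] → [0.8157, -0.1438, 0.0239, -0.0780, -0.5774, -0.8128]
J6: z=[0.9063, 0.2986, -0.2990] o=[0.0659, 0.5383, -1.3481] → [0.2078, -0.2513, 0.3790, 0.9063, 0.2986, -0.2990]
V = J·q̇ = [-0.8726, 0.6886, 0.0282, -0.1814, 0.4618, 0.1837]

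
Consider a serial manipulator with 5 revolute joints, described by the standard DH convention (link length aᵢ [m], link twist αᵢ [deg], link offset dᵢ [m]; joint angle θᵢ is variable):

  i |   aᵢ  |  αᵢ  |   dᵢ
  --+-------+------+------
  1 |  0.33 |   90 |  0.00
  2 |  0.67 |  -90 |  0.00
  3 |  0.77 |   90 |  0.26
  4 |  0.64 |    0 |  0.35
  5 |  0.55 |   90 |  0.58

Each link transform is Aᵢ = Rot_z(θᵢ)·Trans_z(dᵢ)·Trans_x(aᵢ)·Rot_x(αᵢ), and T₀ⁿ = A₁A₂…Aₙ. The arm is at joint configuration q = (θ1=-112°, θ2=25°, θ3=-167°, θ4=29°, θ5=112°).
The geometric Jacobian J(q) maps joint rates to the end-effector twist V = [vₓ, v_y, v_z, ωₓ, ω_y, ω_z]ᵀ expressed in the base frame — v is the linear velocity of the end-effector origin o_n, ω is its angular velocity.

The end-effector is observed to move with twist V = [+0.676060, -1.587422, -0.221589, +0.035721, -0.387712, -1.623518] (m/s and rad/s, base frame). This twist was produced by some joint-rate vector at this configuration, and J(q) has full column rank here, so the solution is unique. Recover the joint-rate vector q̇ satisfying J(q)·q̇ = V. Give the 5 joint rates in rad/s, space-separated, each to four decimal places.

o_n = [0.8155, 0.1413, 0.6537]
J₁: ẑ×o_n = [-0.1413, 0.8155, 0.0000], ω = ẑ
J2: z=[-0.9272, 0.3746, 0.0000] o=[-0.1236, -0.3060, 0.0000] → [0.2449, 0.6061, -0.7665, -0.9272, 0.3746, 0.0000]
J3: z=[0.1583, 0.3918, 0.9063] o=[-0.3511, -0.8690, 0.2832] → [-0.7704, 0.9986, -0.2972, 0.1583, 0.3918, 0.9063]
J4: z=[0.9798, -0.1760, -0.0951] o=[-0.2158, -0.0718, 0.2017] → [-0.0593, -0.5409, 0.3902, 0.9798, -0.1760, -0.0951]
J5: z=[0.9798, -0.1760, -0.0951] o=[0.2447, 0.4937, 0.2192] → [-0.1100, -0.4801, -0.2449, 0.9798, -0.1760, -0.0951]
q̇ = J⁺·V = [-0.8680, -0.1540, -0.8310, -0.9140, 0.9390]

-0.8680 -0.1540 -0.8310 -0.9140 0.9390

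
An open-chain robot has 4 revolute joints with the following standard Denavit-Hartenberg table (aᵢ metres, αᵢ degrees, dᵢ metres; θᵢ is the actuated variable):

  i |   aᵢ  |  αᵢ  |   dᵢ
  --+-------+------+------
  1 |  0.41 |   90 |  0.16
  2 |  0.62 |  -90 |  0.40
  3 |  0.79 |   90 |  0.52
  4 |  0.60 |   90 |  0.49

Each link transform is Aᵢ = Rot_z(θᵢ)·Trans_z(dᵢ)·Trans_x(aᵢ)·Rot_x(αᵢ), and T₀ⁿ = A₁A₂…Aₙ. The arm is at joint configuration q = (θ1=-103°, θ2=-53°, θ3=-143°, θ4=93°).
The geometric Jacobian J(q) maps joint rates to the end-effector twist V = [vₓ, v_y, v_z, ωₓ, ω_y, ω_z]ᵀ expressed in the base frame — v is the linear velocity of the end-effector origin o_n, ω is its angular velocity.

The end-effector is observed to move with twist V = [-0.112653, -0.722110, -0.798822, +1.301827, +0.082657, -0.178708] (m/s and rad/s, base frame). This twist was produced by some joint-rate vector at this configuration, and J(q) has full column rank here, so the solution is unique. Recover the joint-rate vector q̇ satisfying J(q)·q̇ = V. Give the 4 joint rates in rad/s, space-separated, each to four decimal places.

o_n = [-0.7086, -1.0011, 1.0577]
J₁: ẑ×o_n = [1.0011, -0.7086, 0.0000], ω = ẑ
J2: z=[-0.9744, 0.2250, 0.0000] o=[-0.0922, -0.3995, 0.1600] → [0.2019, 0.8747, 0.7249, -0.9744, 0.2250, 0.0000]
J3: z=[-0.1797, -0.7782, 0.6018] o=[-0.5659, -0.6731, -0.3352] → [-0.8865, 0.1644, -0.0521, -0.1797, -0.7782, 0.6018]
J4: z=[0.8596, 0.1732, 0.4806] o=[-1.0372, -0.6008, 0.4817] → [0.2922, -0.3373, -0.4011, 0.8596, 0.1732, 0.4806]
q̇ = J⁺·V = [-0.3020, -0.8210, -0.2240, 0.5370]

-0.3020 -0.8210 -0.2240 0.5370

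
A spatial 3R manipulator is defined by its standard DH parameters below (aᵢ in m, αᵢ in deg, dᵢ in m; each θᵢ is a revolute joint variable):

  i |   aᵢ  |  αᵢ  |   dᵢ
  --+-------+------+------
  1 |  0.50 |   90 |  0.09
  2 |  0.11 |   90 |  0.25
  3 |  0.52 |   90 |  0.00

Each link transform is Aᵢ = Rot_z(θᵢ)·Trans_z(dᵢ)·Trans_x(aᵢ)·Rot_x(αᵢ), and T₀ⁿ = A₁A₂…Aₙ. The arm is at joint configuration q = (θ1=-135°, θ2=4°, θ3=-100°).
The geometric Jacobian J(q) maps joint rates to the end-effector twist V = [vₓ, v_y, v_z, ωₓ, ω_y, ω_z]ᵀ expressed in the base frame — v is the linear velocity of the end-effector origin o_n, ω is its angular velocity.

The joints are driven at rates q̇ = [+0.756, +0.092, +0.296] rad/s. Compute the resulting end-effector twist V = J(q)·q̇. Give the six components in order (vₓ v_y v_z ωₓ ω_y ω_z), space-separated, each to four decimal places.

0.3300 -0.2634 0.0124 -0.0797 0.0505 0.4607

o_n = [-0.1821, -0.5528, 0.0914]
J₁: ẑ×o_n = [0.5528, -0.1821, 0.0000], ω = ẑ
J2: z=[-0.7071, 0.7071, 0.0000] o=[-0.3536, -0.3536, 0.0900] → [0.0010, 0.0010, 0.0197, -0.7071, 0.7071, 0.0000]
J3: z=[-0.0493, -0.0493, -0.9976] o=[-0.6079, -0.2544, 0.0977] → [-0.2974, -0.4251, 0.0357, -0.0493, -0.0493, -0.9976]
V = J·q̇ = [0.3300, -0.2634, 0.0124, -0.0797, 0.0505, 0.4607]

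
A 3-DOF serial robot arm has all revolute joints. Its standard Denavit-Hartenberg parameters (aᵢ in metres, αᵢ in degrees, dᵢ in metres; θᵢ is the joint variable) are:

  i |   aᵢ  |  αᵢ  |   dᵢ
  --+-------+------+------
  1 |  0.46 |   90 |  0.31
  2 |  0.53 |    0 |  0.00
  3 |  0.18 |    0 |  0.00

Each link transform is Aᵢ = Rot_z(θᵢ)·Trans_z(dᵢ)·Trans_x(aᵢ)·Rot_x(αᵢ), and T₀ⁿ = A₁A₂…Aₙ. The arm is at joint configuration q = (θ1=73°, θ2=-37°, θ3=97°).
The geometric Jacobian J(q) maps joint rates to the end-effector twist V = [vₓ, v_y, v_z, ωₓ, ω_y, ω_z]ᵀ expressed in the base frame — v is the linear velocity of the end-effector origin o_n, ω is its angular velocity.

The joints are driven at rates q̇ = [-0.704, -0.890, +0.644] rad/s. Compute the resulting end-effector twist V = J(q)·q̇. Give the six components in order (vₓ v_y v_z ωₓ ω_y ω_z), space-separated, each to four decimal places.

o_n = [0.2846, 0.9307, 0.1469]
J₁: ẑ×o_n = [-0.9307, 0.2846, 0.0000], ω = ẑ
J2: z=[0.9563, -0.2924, 0.0000] o=[0.1345, 0.4399, 0.3100] → [0.0477, 0.1560, 0.5133, 0.9563, -0.2924, 0.0000]
J3: z=[0.9563, -0.2924, 0.0000] o=[0.2582, 0.8447, -0.0090] → [-0.0456, -0.1491, 0.0900, 0.9563, -0.2924, 0.0000]
V = J·q̇ = [0.5835, -0.4351, -0.3989, -0.2353, 0.0719, -0.7040]

0.5835 -0.4351 -0.3989 -0.2353 0.0719 -0.7040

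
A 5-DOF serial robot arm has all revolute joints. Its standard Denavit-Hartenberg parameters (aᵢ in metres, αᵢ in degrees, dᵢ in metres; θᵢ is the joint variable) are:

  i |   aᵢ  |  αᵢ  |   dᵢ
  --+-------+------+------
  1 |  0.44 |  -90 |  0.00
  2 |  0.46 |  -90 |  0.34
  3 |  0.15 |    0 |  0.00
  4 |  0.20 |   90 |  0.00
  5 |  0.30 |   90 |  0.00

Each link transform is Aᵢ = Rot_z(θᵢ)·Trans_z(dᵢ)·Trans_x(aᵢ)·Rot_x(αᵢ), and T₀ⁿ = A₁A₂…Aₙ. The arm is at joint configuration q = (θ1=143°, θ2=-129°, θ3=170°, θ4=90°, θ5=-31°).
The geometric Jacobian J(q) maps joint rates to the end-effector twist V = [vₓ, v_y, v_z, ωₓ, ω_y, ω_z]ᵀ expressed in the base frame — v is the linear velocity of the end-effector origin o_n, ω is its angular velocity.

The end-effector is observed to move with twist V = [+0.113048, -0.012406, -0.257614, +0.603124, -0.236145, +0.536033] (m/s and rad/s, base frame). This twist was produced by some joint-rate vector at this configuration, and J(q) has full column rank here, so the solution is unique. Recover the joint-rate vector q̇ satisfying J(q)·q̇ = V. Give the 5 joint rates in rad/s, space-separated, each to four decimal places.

o_n = [-0.5983, -0.5060, 0.0838]
J₁: ẑ×o_n = [0.5060, -0.5983, 0.0000], ω = ẑ
J2: z=[-0.6018, -0.7986, 0.0000] o=[-0.3514, 0.2648, 0.0000] → [-0.0669, 0.0504, 0.2666, -0.6018, -0.7986, 0.0000]
J3: z=[-0.6207, 0.4677, 0.6293] o=[-0.3248, -0.1810, 0.3575] → [0.0765, -0.3420, 0.3296, -0.6207, 0.4677, 0.6293]
J4: z=[-0.6207, 0.4677, 0.6293] o=[-0.3834, -0.1042, 0.2427] → [0.1785, -0.2339, 0.3499, -0.6207, 0.4677, 0.6293]
J5: z=[-0.3905, 0.5117, -0.7653] o=[-0.5194, -0.2484, 0.2157] → [-0.2647, 0.0089, 0.1410, -0.3905, 0.5117, -0.7653]
q̇ = J⁺·V = [-0.1310, -0.3350, 0.7480, -0.8130, -0.9250]

-0.1310 -0.3350 0.7480 -0.8130 -0.9250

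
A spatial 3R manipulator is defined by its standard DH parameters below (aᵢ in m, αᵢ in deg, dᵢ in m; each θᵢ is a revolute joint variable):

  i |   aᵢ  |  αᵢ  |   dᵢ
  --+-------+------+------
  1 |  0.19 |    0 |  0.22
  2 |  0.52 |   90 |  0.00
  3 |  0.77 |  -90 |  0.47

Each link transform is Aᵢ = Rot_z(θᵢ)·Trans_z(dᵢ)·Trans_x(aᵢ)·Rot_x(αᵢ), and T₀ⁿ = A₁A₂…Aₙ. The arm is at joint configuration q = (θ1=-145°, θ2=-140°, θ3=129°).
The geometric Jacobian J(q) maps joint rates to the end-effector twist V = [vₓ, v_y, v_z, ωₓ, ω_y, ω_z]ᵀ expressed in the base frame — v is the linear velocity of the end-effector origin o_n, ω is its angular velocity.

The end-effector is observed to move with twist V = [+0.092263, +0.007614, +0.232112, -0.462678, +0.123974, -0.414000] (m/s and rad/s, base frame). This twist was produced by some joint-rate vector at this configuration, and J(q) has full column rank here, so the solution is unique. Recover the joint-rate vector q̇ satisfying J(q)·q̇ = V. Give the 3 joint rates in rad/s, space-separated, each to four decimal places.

o_n = [0.3075, -0.1964, 0.8184]
J₁: ẑ×o_n = [0.1964, 0.3075, -0.0000], ω = ẑ
J2: z=[0.0000, 0.0000, 1.0000] o=[-0.1556, -0.1090, 0.2200] → [0.0874, 0.4632, -0.0000, 0.0000, 0.0000, 1.0000]
J3: z=[0.9659, -0.2588, 0.0000] o=[-0.0211, 0.3933, 0.2200] → [-0.1549, -0.5780, -0.4846, 0.9659, -0.2588, 0.0000]
q̇ = J⁺·V = [0.4980, -0.9120, -0.4790]

0.4980 -0.9120 -0.4790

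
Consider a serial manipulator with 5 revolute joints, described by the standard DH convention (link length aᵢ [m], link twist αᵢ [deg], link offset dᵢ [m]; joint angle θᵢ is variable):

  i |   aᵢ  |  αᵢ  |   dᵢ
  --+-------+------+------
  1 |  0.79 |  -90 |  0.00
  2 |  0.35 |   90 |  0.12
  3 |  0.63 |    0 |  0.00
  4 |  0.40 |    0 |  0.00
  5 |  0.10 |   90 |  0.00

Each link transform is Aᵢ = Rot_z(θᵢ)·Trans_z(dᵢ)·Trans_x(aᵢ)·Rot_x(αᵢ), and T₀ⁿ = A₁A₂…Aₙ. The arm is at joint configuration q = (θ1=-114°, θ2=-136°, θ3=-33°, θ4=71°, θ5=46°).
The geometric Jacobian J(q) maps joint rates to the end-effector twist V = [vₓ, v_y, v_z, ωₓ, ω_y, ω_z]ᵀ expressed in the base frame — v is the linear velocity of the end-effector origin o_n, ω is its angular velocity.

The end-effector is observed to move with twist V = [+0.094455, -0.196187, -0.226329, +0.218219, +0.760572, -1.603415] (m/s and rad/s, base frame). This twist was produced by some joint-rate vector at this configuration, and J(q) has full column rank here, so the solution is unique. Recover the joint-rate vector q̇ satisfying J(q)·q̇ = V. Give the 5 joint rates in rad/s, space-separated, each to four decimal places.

o_n = [0.1429, 0.0197, 0.8364]
J₁: ẑ×o_n = [-0.0197, 0.1429, 0.0000], ω = ẑ
J2: z=[0.9135, -0.4067, 0.0000] o=[-0.3213, -0.7217, 0.0000] → [-0.3402, -0.7641, 0.8661, 0.9135, -0.4067, 0.0000]
J3: z=[0.2825, 0.6346, -0.7193] o=[-0.1093, -0.5405, 0.2431] → [0.7794, -0.3491, -0.0018, 0.2825, 0.6346, -0.7193]
J4: z=[0.2825, 0.6346, -0.7193] o=[-0.2682, -0.0537, 0.6102] → [0.1964, -0.3596, -0.2402, 0.2825, 0.6346, -0.7193]
J5: z=[0.2825, 0.6346, -0.7193] o=[0.0490, 0.0532, 0.8291] → [-0.0195, -0.0696, -0.0691, 0.2825, 0.6346, -0.7193]
q̇ = J⁺·V = [-0.7920, -0.1100, -0.0040, 0.3090, 0.8230]

-0.7920 -0.1100 -0.0040 0.3090 0.8230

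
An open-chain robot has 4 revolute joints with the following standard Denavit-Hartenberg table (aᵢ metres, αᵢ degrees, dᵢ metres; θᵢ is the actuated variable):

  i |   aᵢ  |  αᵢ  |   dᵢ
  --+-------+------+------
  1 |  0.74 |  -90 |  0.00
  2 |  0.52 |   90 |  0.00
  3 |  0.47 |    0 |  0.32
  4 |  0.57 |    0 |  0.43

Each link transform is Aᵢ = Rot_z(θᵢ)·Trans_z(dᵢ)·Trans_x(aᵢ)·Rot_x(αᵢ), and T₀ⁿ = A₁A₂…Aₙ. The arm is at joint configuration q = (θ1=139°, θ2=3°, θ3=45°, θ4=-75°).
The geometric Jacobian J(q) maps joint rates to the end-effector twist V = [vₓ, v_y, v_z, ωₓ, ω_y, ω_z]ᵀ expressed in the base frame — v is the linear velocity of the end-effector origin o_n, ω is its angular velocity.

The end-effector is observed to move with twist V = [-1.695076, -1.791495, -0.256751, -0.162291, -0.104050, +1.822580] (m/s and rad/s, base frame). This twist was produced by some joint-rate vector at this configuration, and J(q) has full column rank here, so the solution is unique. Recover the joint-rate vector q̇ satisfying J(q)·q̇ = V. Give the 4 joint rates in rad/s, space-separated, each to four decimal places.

0.7880 0.1850 0.8410 0.1950

o_n = [-1.6336, 1.3573, 0.6785]
J₁: ẑ×o_n = [-1.3573, -1.6336, 0.0000], ω = ẑ
J2: z=[-0.6561, -0.7547, 0.0000] o=[-0.5585, 0.4855, 0.0000] → [-0.5121, 0.4452, -1.3834, -0.6561, -0.7547, 0.0000]
J3: z=[-0.0395, 0.0343, 0.9986] o=[-0.9504, 0.8262, -0.0272] → [-0.5062, -0.6544, 0.0025, -0.0395, 0.0343, 0.9986]
J4: z=[-0.0395, 0.0343, 0.9986] o=[-1.4315, 0.8041, 0.2750] → [-0.5387, -0.1858, -0.0149, -0.0395, 0.0343, 0.9986]
q̇ = J⁺·V = [0.7880, 0.1850, 0.8410, 0.1950]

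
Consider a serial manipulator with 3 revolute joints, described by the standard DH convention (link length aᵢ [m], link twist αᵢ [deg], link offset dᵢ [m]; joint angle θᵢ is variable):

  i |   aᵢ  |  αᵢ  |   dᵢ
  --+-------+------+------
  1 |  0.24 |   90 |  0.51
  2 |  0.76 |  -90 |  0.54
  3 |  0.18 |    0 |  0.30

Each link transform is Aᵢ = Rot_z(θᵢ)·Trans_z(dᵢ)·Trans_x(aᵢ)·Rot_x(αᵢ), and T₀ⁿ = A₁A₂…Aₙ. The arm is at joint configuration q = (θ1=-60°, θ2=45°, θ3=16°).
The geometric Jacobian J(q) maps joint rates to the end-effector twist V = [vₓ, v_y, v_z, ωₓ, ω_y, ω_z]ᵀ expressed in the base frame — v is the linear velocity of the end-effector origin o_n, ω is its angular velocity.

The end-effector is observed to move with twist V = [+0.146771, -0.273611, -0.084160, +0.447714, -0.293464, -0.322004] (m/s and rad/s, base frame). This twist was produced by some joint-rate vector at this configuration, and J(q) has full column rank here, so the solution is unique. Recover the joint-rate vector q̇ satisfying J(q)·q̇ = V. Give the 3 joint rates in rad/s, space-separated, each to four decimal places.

0.1560 -0.2410 -0.6760

o_n = [-0.0809, -0.8407, 1.3819]
J₁: ẑ×o_n = [0.8407, -0.0809, 0.0000], ω = ẑ
J2: z=[-0.8660, -0.5000, 0.0000] o=[0.1200, -0.2078, 0.5100] → [-0.4359, 0.7551, 0.4476, -0.8660, -0.5000, 0.0000]
J3: z=[-0.3536, 0.6124, 0.7071] o=[-0.0790, -0.9432, 1.0474] → [0.1323, 0.1169, -0.0351, -0.3536, 0.6124, 0.7071]
q̇ = J⁺·V = [0.1560, -0.2410, -0.6760]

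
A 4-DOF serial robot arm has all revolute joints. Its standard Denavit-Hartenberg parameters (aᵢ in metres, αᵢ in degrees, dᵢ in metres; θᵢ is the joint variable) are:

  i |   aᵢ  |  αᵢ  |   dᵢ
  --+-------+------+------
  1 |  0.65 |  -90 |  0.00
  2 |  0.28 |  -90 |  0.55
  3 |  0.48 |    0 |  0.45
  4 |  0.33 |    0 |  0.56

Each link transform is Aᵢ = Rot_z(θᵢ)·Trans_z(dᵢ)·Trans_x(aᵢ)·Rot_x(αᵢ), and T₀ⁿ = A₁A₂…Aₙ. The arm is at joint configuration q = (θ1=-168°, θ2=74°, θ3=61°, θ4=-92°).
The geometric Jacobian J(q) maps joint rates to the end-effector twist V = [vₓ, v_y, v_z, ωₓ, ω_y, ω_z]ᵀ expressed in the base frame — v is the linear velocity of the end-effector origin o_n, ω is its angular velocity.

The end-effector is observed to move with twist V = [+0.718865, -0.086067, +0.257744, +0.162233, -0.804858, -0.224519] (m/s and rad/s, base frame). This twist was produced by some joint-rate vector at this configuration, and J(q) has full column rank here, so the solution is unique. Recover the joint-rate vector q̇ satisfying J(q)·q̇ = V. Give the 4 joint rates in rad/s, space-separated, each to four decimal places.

o_n = [0.1618, -0.2725, -1.0431]
J₁: ẑ×o_n = [0.2725, 0.1618, -0.0000], ω = ẑ
J2: z=[0.2079, -0.9781, 0.0000] o=[-0.6358, -0.1351, 0.0000] → [1.0204, 0.2169, 0.7516, 0.2079, -0.9781, 0.0000]
J3: z=[0.9403, 0.1999, -0.2756] o=[-0.5969, -0.6892, -0.2692] → [-0.0398, 0.5186, 0.2402, 0.9403, 0.1999, -0.2756]
J4: z=[0.9403, 0.1999, -0.2756] o=[-0.3238, -0.2019, -0.6169] → [-0.1046, 0.2669, -0.1634, 0.9403, 0.1999, -0.2756]
q̇ = J⁺·V = [-0.2270, 0.8210, -0.8940, 0.8850]

-0.2270 0.8210 -0.8940 0.8850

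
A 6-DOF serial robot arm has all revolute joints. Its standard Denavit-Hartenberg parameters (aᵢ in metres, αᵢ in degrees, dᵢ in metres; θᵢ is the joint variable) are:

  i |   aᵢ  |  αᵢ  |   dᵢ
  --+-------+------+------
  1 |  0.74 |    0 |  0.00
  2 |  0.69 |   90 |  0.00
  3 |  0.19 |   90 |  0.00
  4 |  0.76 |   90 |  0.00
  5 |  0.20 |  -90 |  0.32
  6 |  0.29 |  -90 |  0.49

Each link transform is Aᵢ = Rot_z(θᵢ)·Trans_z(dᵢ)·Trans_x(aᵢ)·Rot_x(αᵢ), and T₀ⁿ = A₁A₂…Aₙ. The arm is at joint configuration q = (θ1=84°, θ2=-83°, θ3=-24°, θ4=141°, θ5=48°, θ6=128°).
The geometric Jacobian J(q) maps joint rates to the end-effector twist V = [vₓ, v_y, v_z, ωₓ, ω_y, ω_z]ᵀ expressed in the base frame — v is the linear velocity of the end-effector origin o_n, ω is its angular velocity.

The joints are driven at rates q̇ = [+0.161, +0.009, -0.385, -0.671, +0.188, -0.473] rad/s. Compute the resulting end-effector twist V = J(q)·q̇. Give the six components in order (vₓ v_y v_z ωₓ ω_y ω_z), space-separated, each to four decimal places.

o_n = [0.5681, 0.4152, -0.2851]
J₁: ẑ×o_n = [-0.4152, 0.5681, 0.0000], ω = ẑ
J2: z=[0.0000, 0.0000, 1.0000] o=[0.0774, 0.7359, 0.0000] → [0.3207, 0.4908, -0.0000, 0.0000, 0.0000, 1.0000]
J3: z=[0.0175, -0.9998, 0.0000] o=[0.7672, 0.7480, 0.0000] → [0.2851, 0.0050, -0.2049, 0.0175, -0.9998, 0.0000]
J4: z=[-0.4067, -0.0071, -0.9135] o=[0.9408, 0.7510, -0.0773] → [-0.3053, 0.2559, 0.1339, -0.4067, -0.0071, -0.9135]
J5: z=[0.5884, -0.7670, -0.2560] o=[0.4097, 0.2634, 0.1630] → [0.3825, 0.2231, 0.2109, 0.5884, -0.7670, -0.2560]
J6: z=[0.2472, 0.4721, -0.8462] o=[0.4440, -0.0690, -0.0124] → [0.2810, -0.0376, 0.0611, 0.2472, 0.4721, -0.8462]
V = J·q̇ = [-0.0299, -0.0180, -0.0002, 0.2598, 0.0222, 1.1351]

-0.0299 -0.0180 -0.0002 0.2598 0.0222 1.1351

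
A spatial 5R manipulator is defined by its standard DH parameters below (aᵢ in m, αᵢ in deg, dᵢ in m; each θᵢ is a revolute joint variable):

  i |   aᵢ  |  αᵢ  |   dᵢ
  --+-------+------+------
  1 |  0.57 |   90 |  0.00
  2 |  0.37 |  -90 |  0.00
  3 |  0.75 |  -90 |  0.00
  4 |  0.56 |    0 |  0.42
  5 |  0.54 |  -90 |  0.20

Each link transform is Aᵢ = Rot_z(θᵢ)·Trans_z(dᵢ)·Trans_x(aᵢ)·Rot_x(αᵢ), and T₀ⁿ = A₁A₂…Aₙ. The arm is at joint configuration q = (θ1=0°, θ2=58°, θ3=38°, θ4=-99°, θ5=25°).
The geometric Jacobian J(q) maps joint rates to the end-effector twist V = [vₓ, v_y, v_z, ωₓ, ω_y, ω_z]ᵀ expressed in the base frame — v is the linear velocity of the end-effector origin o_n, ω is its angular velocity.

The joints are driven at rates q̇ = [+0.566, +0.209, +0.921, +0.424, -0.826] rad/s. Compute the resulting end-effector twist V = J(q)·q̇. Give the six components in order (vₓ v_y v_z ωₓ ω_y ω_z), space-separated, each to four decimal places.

-1.3429 0.2493 -0.8236 -0.6499 -0.5258 1.2639

o_n = [-0.0067, 0.9880, 1.1004]
J₁: ẑ×o_n = [-0.9880, -0.0067, 0.0000], ω = ẑ
J2: z=[0.0000, -1.0000, 0.0000] o=[0.5700, 0.0000, 0.0000] → [-1.1004, -0.0000, -0.5767, 0.0000, -1.0000, 0.0000]
J3: z=[-0.8480, -0.0000, 0.5299] o=[0.7661, 0.0000, 0.3138] → [-0.5236, 0.2576, -0.8379, -0.8480, -0.0000, 0.5299]
J4: z=[-0.3263, 0.7880, -0.5221] o=[1.0793, 0.4617, 0.8150] → [0.4997, 0.6601, 0.6841, -0.3263, 0.7880, -0.5221]
J5: z=[-0.3263, 0.7880, -0.5221] o=[0.4366, 0.7388, 0.8303] → [0.3430, 0.3196, 0.2680, -0.3263, 0.7880, -0.5221]
V = J·q̇ = [-1.3429, 0.2493, -0.8236, -0.6499, -0.5258, 1.2639]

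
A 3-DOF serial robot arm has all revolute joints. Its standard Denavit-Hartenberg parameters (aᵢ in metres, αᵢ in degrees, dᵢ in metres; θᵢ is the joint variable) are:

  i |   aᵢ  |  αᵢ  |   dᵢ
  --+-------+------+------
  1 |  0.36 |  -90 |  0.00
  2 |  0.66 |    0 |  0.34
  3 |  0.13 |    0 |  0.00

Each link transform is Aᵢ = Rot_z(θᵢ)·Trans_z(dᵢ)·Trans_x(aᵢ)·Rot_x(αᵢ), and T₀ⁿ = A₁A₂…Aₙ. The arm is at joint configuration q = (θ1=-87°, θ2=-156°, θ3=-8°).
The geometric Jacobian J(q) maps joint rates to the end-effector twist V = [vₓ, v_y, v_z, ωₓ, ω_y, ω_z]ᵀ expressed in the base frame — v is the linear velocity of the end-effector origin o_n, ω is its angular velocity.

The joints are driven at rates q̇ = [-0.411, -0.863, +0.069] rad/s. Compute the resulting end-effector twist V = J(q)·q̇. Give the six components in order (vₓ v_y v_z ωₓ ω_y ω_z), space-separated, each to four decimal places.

o_n = [0.3203, 0.3852, 0.3043]
J₁: ẑ×o_n = [-0.3852, 0.3203, 0.0000], ω = ẑ
J2: z=[0.9986, 0.0523, 0.0000] o=[0.0188, -0.3595, 0.0000] → [0.0159, -0.3039, 0.7279, 0.9986, 0.0523, 0.0000]
J3: z=[0.9986, 0.0523, 0.0000] o=[0.3268, 0.2604, 0.2684] → [0.0019, -0.0358, 0.1250, 0.9986, 0.0523, 0.0000]
V = J·q̇ = [0.1447, 0.1281, -0.6196, -0.7929, -0.0416, -0.4110]

0.1447 0.1281 -0.6196 -0.7929 -0.0416 -0.4110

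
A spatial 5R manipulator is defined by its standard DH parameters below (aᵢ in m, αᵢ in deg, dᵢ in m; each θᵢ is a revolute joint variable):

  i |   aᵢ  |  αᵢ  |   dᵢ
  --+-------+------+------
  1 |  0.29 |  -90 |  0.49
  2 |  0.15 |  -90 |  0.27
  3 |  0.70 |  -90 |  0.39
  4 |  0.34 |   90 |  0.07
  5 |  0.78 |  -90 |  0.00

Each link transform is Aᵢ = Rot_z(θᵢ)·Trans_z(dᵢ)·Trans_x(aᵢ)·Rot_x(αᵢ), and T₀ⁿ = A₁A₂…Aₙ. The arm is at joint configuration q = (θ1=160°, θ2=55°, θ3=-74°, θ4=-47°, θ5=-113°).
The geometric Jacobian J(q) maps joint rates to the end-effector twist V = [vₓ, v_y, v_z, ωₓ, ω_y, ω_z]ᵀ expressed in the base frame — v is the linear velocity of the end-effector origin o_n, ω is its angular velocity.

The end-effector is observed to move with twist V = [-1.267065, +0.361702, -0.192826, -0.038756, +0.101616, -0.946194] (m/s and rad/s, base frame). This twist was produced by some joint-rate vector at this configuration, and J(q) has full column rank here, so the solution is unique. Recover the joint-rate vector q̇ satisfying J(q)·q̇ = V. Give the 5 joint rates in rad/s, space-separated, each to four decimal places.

-0.9540 -0.2930 0.1350 -0.0250 -0.2900

o_n = [-0.1966, -1.1465, 0.4754]
J₁: ẑ×o_n = [1.1465, -0.1966, 0.0000], ω = ẑ
J2: z=[-0.3420, -0.9397, 0.0000] o=[-0.2725, 0.0992, 0.4900] → [0.0137, -0.0050, 0.4973, -0.3420, -0.9397, 0.0000]
J3: z=[0.7698, -0.2802, -0.5736] o=[-0.4457, -0.1251, 0.3671] → [-0.6162, -0.2262, -0.7164, 0.7698, -0.2802, -0.5736]
J4: z=[-0.4238, 0.4476, -0.7874] o=[-0.4796, -0.8288, -0.0146] → [-0.0308, -0.0151, 0.0080, -0.4238, 0.4476, -0.7874]
J5: z=[0.8741, 0.4300, -0.2260] o=[-0.4286, -1.0641, -0.2647] → [0.2996, -0.6994, -0.1718, 0.8741, 0.4300, -0.2260]
q̇ = J⁺·V = [-0.9540, -0.2930, 0.1350, -0.0250, -0.2900]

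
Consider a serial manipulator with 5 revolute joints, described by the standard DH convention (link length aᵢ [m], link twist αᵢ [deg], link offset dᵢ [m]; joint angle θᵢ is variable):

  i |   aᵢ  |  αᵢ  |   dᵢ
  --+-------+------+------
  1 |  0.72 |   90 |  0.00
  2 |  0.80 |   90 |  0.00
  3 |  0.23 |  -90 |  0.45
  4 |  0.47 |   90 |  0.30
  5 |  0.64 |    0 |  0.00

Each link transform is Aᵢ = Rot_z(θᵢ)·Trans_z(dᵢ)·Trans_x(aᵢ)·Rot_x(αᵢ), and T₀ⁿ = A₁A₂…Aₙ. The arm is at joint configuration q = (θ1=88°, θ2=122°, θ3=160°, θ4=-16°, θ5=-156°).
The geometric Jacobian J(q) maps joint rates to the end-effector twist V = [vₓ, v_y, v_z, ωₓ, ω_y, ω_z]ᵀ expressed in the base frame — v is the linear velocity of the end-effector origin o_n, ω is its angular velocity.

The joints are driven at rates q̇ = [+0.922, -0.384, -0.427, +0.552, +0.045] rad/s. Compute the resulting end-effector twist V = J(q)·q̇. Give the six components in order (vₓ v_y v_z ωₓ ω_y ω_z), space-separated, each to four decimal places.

-0.5726 0.3738 0.0487 -0.9145 -0.1998 0.5684

o_n = [0.0287, 0.7172, 0.7932]
J₁: ẑ×o_n = [-0.7172, 0.0287, 0.0000], ω = ẑ
J2: z=[0.9994, -0.0349, 0.0000] o=[0.0251, 0.7196, 0.0000] → [-0.0277, -0.7927, -0.0023, 0.9994, -0.0349, 0.0000]
J3: z=[0.0296, 0.8475, 0.5299] o=[0.0103, 0.2959, 0.6784] → [-0.1260, 0.0063, -0.0031, 0.0296, 0.8475, 0.5299]
J4: z=[-0.9328, 0.2139, -0.2900] o=[0.1063, 0.7890, 0.7336] → [-0.0081, 0.0781, 0.0836, -0.9328, 0.2139, -0.2900]
J5: z=[-0.0706, 0.6808, 0.7290] o=[-0.0075, 1.1824, 0.3552] → [0.6374, 0.0573, 0.0082, -0.0706, 0.6808, 0.7290]
V = J·q̇ = [-0.5726, 0.3738, 0.0487, -0.9145, -0.1998, 0.5684]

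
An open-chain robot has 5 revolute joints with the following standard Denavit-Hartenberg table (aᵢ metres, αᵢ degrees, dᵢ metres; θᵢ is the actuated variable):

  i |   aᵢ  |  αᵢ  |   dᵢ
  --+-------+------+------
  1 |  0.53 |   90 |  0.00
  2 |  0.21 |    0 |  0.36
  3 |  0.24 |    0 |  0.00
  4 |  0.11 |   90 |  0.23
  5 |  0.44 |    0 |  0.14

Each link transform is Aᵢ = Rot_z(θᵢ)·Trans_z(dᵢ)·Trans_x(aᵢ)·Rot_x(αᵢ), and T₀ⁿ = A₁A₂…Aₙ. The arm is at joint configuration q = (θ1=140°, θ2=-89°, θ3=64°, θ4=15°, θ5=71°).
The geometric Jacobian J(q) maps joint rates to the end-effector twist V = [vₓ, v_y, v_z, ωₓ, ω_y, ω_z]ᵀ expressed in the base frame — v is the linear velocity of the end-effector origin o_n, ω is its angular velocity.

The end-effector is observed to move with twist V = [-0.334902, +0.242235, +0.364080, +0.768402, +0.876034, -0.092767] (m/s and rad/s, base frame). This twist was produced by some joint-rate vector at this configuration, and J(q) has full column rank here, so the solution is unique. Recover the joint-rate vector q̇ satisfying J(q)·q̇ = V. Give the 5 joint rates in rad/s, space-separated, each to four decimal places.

0.0520 0.7960 -0.3900 0.7590 0.1470

o_n = [-0.1012, 1.3982, -0.4932]
J₁: ẑ×o_n = [-1.3982, -0.1012, 0.0000], ω = ẑ
J2: z=[0.6428, 0.7660, 0.0000] o=[-0.4060, 0.3407, 0.0000] → [-0.3778, 0.3171, 0.4463, 0.6428, 0.7660, 0.0000]
J3: z=[0.6428, 0.7660, 0.0000] o=[-0.1774, 0.6188, -0.2100] → [-0.2170, 0.1821, 0.4426, 0.6428, 0.7660, 0.0000]
J4: z=[0.6428, 0.7660, 0.0000] o=[-0.3440, 0.7586, -0.3114] → [-0.1393, 0.1169, 0.2251, 0.6428, 0.7660, 0.0000]
J5: z=[0.1330, -0.1116, -0.9848] o=[-0.2792, 1.0044, -0.3305] → [0.4059, -0.1536, 0.0722, 0.1330, -0.1116, -0.9848]
q̇ = J⁺·V = [0.0520, 0.7960, -0.3900, 0.7590, 0.1470]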